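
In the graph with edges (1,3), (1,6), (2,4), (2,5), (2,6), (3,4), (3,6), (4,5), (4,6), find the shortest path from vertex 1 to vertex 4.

Step 1: Build adjacency list:
  1: 3, 6
  2: 4, 5, 6
  3: 1, 4, 6
  4: 2, 3, 5, 6
  5: 2, 4
  6: 1, 2, 3, 4

Step 2: BFS from vertex 1 to find shortest path to 4:
  vertex 3 reached at distance 1
  vertex 6 reached at distance 1
  vertex 4 reached at distance 2

Step 3: Shortest path: 1 -> 3 -> 4
Path length: 2 edges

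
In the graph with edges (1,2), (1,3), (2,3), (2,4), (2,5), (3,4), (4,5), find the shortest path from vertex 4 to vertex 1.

Step 1: Build adjacency list:
  1: 2, 3
  2: 1, 3, 4, 5
  3: 1, 2, 4
  4: 2, 3, 5
  5: 2, 4

Step 2: BFS from vertex 4 to find shortest path to 1:
  vertex 2 reached at distance 1
  vertex 3 reached at distance 1
  vertex 5 reached at distance 1
  vertex 1 reached at distance 2

Step 3: Shortest path: 4 -> 2 -> 1
Path length: 2 edges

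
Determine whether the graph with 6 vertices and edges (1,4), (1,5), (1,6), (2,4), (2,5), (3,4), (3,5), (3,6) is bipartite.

Step 1: Attempt 2-coloring using BFS:
  Start at vertex 1, assign color 0
  Color vertex 4 with color 1 (neighbor of 1)
  Color vertex 5 with color 1 (neighbor of 1)
  Color vertex 6 with color 1 (neighbor of 1)
  Color vertex 2 with color 0 (neighbor of 4)
  Color vertex 3 with color 0 (neighbor of 4)

Step 2: 2-coloring succeeded. No conflicts found.
  Set A (color 0): {1, 2, 3}
  Set B (color 1): {4, 5, 6}

The graph is bipartite with partition {1, 2, 3}, {4, 5, 6}.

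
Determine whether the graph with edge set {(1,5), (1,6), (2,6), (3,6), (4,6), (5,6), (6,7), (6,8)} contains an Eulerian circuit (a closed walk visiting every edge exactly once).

Step 1: Find the degree of each vertex:
  deg(1) = 2
  deg(2) = 1
  deg(3) = 1
  deg(4) = 1
  deg(5) = 2
  deg(6) = 7
  deg(7) = 1
  deg(8) = 1

Step 2: Count vertices with odd degree:
  Odd-degree vertices: 2, 3, 4, 6, 7, 8 (6 total)

Step 3: Apply Euler's theorem:
  - Eulerian circuit exists iff graph is connected and all vertices have even degree
  - Eulerian path exists iff graph is connected and has 0 or 2 odd-degree vertices

Graph has 6 odd-degree vertices (need 0 or 2).
Neither Eulerian path nor Eulerian circuit exists.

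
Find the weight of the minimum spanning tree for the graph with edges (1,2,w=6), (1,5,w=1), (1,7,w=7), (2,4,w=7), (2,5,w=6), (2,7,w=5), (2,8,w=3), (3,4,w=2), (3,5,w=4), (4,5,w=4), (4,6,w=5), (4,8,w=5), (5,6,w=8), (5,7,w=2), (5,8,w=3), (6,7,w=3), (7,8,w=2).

Apply Kruskal's algorithm (sort edges by weight, add if no cycle):

Sorted edges by weight:
  (1,5) w=1
  (3,4) w=2
  (5,7) w=2
  (7,8) w=2
  (2,8) w=3
  (5,8) w=3
  (6,7) w=3
  (3,5) w=4
  (4,5) w=4
  (2,7) w=5
  (4,8) w=5
  (4,6) w=5
  (1,2) w=6
  (2,5) w=6
  (1,7) w=7
  (2,4) w=7
  (5,6) w=8

Add edge (1,5) w=1 -- no cycle. Running total: 1
Add edge (3,4) w=2 -- no cycle. Running total: 3
Add edge (5,7) w=2 -- no cycle. Running total: 5
Add edge (7,8) w=2 -- no cycle. Running total: 7
Add edge (2,8) w=3 -- no cycle. Running total: 10
Skip edge (5,8) w=3 -- would create cycle
Add edge (6,7) w=3 -- no cycle. Running total: 13
Add edge (3,5) w=4 -- no cycle. Running total: 17

MST edges: (1,5,w=1), (3,4,w=2), (5,7,w=2), (7,8,w=2), (2,8,w=3), (6,7,w=3), (3,5,w=4)
Total MST weight: 1 + 2 + 2 + 2 + 3 + 3 + 4 = 17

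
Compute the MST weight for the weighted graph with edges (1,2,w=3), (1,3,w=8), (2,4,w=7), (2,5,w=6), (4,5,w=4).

Apply Kruskal's algorithm (sort edges by weight, add if no cycle):

Sorted edges by weight:
  (1,2) w=3
  (4,5) w=4
  (2,5) w=6
  (2,4) w=7
  (1,3) w=8

Add edge (1,2) w=3 -- no cycle. Running total: 3
Add edge (4,5) w=4 -- no cycle. Running total: 7
Add edge (2,5) w=6 -- no cycle. Running total: 13
Skip edge (2,4) w=7 -- would create cycle
Add edge (1,3) w=8 -- no cycle. Running total: 21

MST edges: (1,2,w=3), (4,5,w=4), (2,5,w=6), (1,3,w=8)
Total MST weight: 3 + 4 + 6 + 8 = 21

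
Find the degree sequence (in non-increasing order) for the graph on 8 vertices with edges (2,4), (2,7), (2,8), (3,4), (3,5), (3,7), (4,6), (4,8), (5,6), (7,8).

Step 1: Count edges incident to each vertex:
  deg(1) = 0 (neighbors: none)
  deg(2) = 3 (neighbors: 4, 7, 8)
  deg(3) = 3 (neighbors: 4, 5, 7)
  deg(4) = 4 (neighbors: 2, 3, 6, 8)
  deg(5) = 2 (neighbors: 3, 6)
  deg(6) = 2 (neighbors: 4, 5)
  deg(7) = 3 (neighbors: 2, 3, 8)
  deg(8) = 3 (neighbors: 2, 4, 7)

Step 2: Sort degrees in non-increasing order:
  Degrees: [0, 3, 3, 4, 2, 2, 3, 3] -> sorted: [4, 3, 3, 3, 3, 2, 2, 0]

Degree sequence: [4, 3, 3, 3, 3, 2, 2, 0]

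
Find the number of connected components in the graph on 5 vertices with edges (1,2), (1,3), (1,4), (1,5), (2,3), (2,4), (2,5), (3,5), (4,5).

Step 1: Build adjacency list from edges:
  1: 2, 3, 4, 5
  2: 1, 3, 4, 5
  3: 1, 2, 5
  4: 1, 2, 5
  5: 1, 2, 3, 4

Step 2: Run BFS/DFS from vertex 1:
  Visited: {1, 2, 3, 4, 5}
  Reached 5 of 5 vertices

Step 3: All 5 vertices reached from vertex 1, so the graph is connected.
Number of connected components: 1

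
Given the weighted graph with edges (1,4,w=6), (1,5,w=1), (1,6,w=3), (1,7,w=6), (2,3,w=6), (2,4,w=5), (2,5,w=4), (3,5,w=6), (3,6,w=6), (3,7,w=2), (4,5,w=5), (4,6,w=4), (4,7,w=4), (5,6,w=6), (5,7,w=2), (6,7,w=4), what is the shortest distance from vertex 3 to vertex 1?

Step 1: Build adjacency list with weights:
  1: 4(w=6), 5(w=1), 6(w=3), 7(w=6)
  2: 3(w=6), 4(w=5), 5(w=4)
  3: 2(w=6), 5(w=6), 6(w=6), 7(w=2)
  4: 1(w=6), 2(w=5), 5(w=5), 6(w=4), 7(w=4)
  5: 1(w=1), 2(w=4), 3(w=6), 4(w=5), 6(w=6), 7(w=2)
  6: 1(w=3), 3(w=6), 4(w=4), 5(w=6), 7(w=4)
  7: 1(w=6), 3(w=2), 4(w=4), 5(w=2), 6(w=4)

Step 2: Apply Dijkstra's algorithm from vertex 3:
  Visit vertex 3 (distance=0)
    Update dist[2] = 6
    Update dist[5] = 6
    Update dist[6] = 6
    Update dist[7] = 2
  Visit vertex 7 (distance=2)
    Update dist[1] = 8
    Update dist[4] = 6
    Update dist[5] = 4
  Visit vertex 5 (distance=4)
    Update dist[1] = 5
  Visit vertex 1 (distance=5)

Step 3: Shortest path: 3 -> 7 -> 5 -> 1
Total weight: 2 + 2 + 1 = 5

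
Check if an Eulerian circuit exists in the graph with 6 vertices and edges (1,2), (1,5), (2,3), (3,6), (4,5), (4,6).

Step 1: Find the degree of each vertex:
  deg(1) = 2
  deg(2) = 2
  deg(3) = 2
  deg(4) = 2
  deg(5) = 2
  deg(6) = 2

Step 2: Count vertices with odd degree:
  All vertices have even degree (0 odd-degree vertices)

Step 3: Apply Euler's theorem:
  - Eulerian circuit exists iff graph is connected and all vertices have even degree
  - Eulerian path exists iff graph is connected and has 0 or 2 odd-degree vertices

Graph is connected with 0 odd-degree vertices.
Both Eulerian circuit and Eulerian path exist.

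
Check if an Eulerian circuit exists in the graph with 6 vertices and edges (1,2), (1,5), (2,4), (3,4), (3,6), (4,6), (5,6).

Step 1: Find the degree of each vertex:
  deg(1) = 2
  deg(2) = 2
  deg(3) = 2
  deg(4) = 3
  deg(5) = 2
  deg(6) = 3

Step 2: Count vertices with odd degree:
  Odd-degree vertices: 4, 6 (2 total)

Step 3: Apply Euler's theorem:
  - Eulerian circuit exists iff graph is connected and all vertices have even degree
  - Eulerian path exists iff graph is connected and has 0 or 2 odd-degree vertices

Graph is connected with exactly 2 odd-degree vertices (4, 6).
Eulerian path exists (starting and ending at the odd-degree vertices), but no Eulerian circuit.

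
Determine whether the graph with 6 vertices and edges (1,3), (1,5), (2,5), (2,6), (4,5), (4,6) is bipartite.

Step 1: Attempt 2-coloring using BFS:
  Start at vertex 1, assign color 0
  Color vertex 3 with color 1 (neighbor of 1)
  Color vertex 5 with color 1 (neighbor of 1)
  Color vertex 2 with color 0 (neighbor of 5)
  Color vertex 4 with color 0 (neighbor of 5)
  Color vertex 6 with color 1 (neighbor of 2)

Step 2: 2-coloring succeeded. No conflicts found.
  Set A (color 0): {1, 2, 4}
  Set B (color 1): {3, 5, 6}

The graph is bipartite with partition {1, 2, 4}, {3, 5, 6}.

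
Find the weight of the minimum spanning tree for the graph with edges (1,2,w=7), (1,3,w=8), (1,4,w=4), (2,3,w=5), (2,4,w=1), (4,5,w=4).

Apply Kruskal's algorithm (sort edges by weight, add if no cycle):

Sorted edges by weight:
  (2,4) w=1
  (1,4) w=4
  (4,5) w=4
  (2,3) w=5
  (1,2) w=7
  (1,3) w=8

Add edge (2,4) w=1 -- no cycle. Running total: 1
Add edge (1,4) w=4 -- no cycle. Running total: 5
Add edge (4,5) w=4 -- no cycle. Running total: 9
Add edge (2,3) w=5 -- no cycle. Running total: 14

MST edges: (2,4,w=1), (1,4,w=4), (4,5,w=4), (2,3,w=5)
Total MST weight: 1 + 4 + 4 + 5 = 14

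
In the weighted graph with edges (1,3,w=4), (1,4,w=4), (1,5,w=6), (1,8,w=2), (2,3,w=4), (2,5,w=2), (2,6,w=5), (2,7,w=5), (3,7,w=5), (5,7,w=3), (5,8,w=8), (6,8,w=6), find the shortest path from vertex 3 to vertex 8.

Step 1: Build adjacency list with weights:
  1: 3(w=4), 4(w=4), 5(w=6), 8(w=2)
  2: 3(w=4), 5(w=2), 6(w=5), 7(w=5)
  3: 1(w=4), 2(w=4), 7(w=5)
  4: 1(w=4)
  5: 1(w=6), 2(w=2), 7(w=3), 8(w=8)
  6: 2(w=5), 8(w=6)
  7: 2(w=5), 3(w=5), 5(w=3)
  8: 1(w=2), 5(w=8), 6(w=6)

Step 2: Apply Dijkstra's algorithm from vertex 3:
  Visit vertex 3 (distance=0)
    Update dist[1] = 4
    Update dist[2] = 4
    Update dist[7] = 5
  Visit vertex 1 (distance=4)
    Update dist[4] = 8
    Update dist[5] = 10
    Update dist[8] = 6
  Visit vertex 2 (distance=4)
    Update dist[5] = 6
    Update dist[6] = 9
  Visit vertex 7 (distance=5)
  Visit vertex 5 (distance=6)
  Visit vertex 8 (distance=6)

Step 3: Shortest path: 3 -> 1 -> 8
Total weight: 4 + 2 = 6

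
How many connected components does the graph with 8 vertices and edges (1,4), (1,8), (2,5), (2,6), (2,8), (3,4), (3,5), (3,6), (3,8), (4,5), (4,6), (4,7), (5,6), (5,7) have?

Step 1: Build adjacency list from edges:
  1: 4, 8
  2: 5, 6, 8
  3: 4, 5, 6, 8
  4: 1, 3, 5, 6, 7
  5: 2, 3, 4, 6, 7
  6: 2, 3, 4, 5
  7: 4, 5
  8: 1, 2, 3

Step 2: Run BFS/DFS from vertex 1:
  Visited: {1, 4, 8, 3, 5, 6, 7, 2}
  Reached 8 of 8 vertices

Step 3: All 8 vertices reached from vertex 1, so the graph is connected.
Number of connected components: 1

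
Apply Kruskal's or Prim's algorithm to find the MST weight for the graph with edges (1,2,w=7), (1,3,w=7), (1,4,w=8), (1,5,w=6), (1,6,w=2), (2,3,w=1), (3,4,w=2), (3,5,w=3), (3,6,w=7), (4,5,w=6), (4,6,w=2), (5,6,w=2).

Apply Kruskal's algorithm (sort edges by weight, add if no cycle):

Sorted edges by weight:
  (2,3) w=1
  (1,6) w=2
  (3,4) w=2
  (4,6) w=2
  (5,6) w=2
  (3,5) w=3
  (1,5) w=6
  (4,5) w=6
  (1,2) w=7
  (1,3) w=7
  (3,6) w=7
  (1,4) w=8

Add edge (2,3) w=1 -- no cycle. Running total: 1
Add edge (1,6) w=2 -- no cycle. Running total: 3
Add edge (3,4) w=2 -- no cycle. Running total: 5
Add edge (4,6) w=2 -- no cycle. Running total: 7
Add edge (5,6) w=2 -- no cycle. Running total: 9

MST edges: (2,3,w=1), (1,6,w=2), (3,4,w=2), (4,6,w=2), (5,6,w=2)
Total MST weight: 1 + 2 + 2 + 2 + 2 = 9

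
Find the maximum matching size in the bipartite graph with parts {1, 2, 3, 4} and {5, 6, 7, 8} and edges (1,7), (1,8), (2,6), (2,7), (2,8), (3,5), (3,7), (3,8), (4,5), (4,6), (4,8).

Step 1: List the neighbors of each left vertex:
  1: 7, 8
  2: 6, 7, 8
  3: 5, 7, 8
  4: 5, 6, 8

Step 2: Greedily match left vertices, then look for augmenting paths:
  Match 1 -- 7
  Match 2 -- 6
  Match 3 -- 5
  Match 4 -- 8
  No augmenting path remains.

Step 3: Verify this is maximum:
  Matching size 4 = min(|L|, |R|) = min(4, 4), which is an upper bound, so this matching is maximum.

Maximum matching: {(1,7), (2,6), (3,5), (4,8)}
Size: 4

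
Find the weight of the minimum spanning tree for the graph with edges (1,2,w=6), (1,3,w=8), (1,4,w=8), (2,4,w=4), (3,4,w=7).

Apply Kruskal's algorithm (sort edges by weight, add if no cycle):

Sorted edges by weight:
  (2,4) w=4
  (1,2) w=6
  (3,4) w=7
  (1,3) w=8
  (1,4) w=8

Add edge (2,4) w=4 -- no cycle. Running total: 4
Add edge (1,2) w=6 -- no cycle. Running total: 10
Add edge (3,4) w=7 -- no cycle. Running total: 17

MST edges: (2,4,w=4), (1,2,w=6), (3,4,w=7)
Total MST weight: 4 + 6 + 7 = 17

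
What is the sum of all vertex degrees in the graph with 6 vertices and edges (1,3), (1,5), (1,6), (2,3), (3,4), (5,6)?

Step 1: Count edges incident to each vertex:
  deg(1) = 3 (neighbors: 3, 5, 6)
  deg(2) = 1 (neighbors: 3)
  deg(3) = 3 (neighbors: 1, 2, 4)
  deg(4) = 1 (neighbors: 3)
  deg(5) = 2 (neighbors: 1, 6)
  deg(6) = 2 (neighbors: 1, 5)

Step 2: Sum all degrees:
  3 + 1 + 3 + 1 + 2 + 2 = 12

Verification: sum of degrees = 2 * |E| = 2 * 6 = 12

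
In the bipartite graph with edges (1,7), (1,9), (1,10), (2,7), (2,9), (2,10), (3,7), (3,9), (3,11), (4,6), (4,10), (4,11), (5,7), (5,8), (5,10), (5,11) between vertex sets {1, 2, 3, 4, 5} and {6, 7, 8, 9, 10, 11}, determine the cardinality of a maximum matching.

Step 1: List the neighbors of each left vertex:
  1: 7, 9, 10
  2: 7, 9, 10
  3: 7, 9, 11
  4: 6, 10, 11
  5: 7, 8, 10, 11

Step 2: Greedily match left vertices, then look for augmenting paths:
  Match 1 -- 7
  Match 2 -- 9
  Match 3 -- 11
  Match 4 -- 6
  Match 5 -- 8
  No augmenting path remains.

Step 3: Verify this is maximum:
  Matching size 5 = min(|L|, |R|) = min(5, 6), which is an upper bound, so this matching is maximum.

Maximum matching: {(1,7), (2,9), (3,11), (4,6), (5,8)}
Size: 5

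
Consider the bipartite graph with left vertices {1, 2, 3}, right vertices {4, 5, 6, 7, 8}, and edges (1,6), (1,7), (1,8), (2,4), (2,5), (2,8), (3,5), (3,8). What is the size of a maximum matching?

Step 1: List the neighbors of each left vertex:
  1: 6, 7, 8
  2: 4, 5, 8
  3: 5, 8

Step 2: Greedily match left vertices, then look for augmenting paths:
  Match 1 -- 6
  Match 2 -- 4
  Match 3 -- 5
  No augmenting path remains.

Step 3: Verify this is maximum:
  Matching size 3 = min(|L|, |R|) = min(3, 5), which is an upper bound, so this matching is maximum.

Maximum matching: {(1,6), (2,4), (3,5)}
Size: 3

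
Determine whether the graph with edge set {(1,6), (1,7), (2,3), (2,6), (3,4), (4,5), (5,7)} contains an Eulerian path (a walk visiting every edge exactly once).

Step 1: Find the degree of each vertex:
  deg(1) = 2
  deg(2) = 2
  deg(3) = 2
  deg(4) = 2
  deg(5) = 2
  deg(6) = 2
  deg(7) = 2

Step 2: Count vertices with odd degree:
  All vertices have even degree (0 odd-degree vertices)

Step 3: Apply Euler's theorem:
  - Eulerian circuit exists iff graph is connected and all vertices have even degree
  - Eulerian path exists iff graph is connected and has 0 or 2 odd-degree vertices

Graph is connected with 0 odd-degree vertices.
Both Eulerian circuit and Eulerian path exist.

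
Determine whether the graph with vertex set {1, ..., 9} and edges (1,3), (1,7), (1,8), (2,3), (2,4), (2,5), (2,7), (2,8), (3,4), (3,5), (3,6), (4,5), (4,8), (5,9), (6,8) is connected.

Step 1: Build adjacency list from edges:
  1: 3, 7, 8
  2: 3, 4, 5, 7, 8
  3: 1, 2, 4, 5, 6
  4: 2, 3, 5, 8
  5: 2, 3, 4, 9
  6: 3, 8
  7: 1, 2
  8: 1, 2, 4, 6
  9: 5

Step 2: Run BFS/DFS from vertex 1:
  Visited: {1, 3, 7, 8, 2, 4, 5, 6, 9}
  Reached 9 of 9 vertices

Step 3: All 9 vertices reached from vertex 1, so the graph is connected.
Answer: Yes, the graph is connected.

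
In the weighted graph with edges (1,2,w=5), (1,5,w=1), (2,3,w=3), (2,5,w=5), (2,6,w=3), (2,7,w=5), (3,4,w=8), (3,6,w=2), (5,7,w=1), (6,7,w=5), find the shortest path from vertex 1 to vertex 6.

Step 1: Build adjacency list with weights:
  1: 2(w=5), 5(w=1)
  2: 1(w=5), 3(w=3), 5(w=5), 6(w=3), 7(w=5)
  3: 2(w=3), 4(w=8), 6(w=2)
  4: 3(w=8)
  5: 1(w=1), 2(w=5), 7(w=1)
  6: 2(w=3), 3(w=2), 7(w=5)
  7: 2(w=5), 5(w=1), 6(w=5)

Step 2: Apply Dijkstra's algorithm from vertex 1:
  Visit vertex 1 (distance=0)
    Update dist[2] = 5
    Update dist[5] = 1
  Visit vertex 5 (distance=1)
    Update dist[7] = 2
  Visit vertex 7 (distance=2)
    Update dist[6] = 7
  Visit vertex 2 (distance=5)
    Update dist[3] = 8
  Visit vertex 6 (distance=7)

Step 3: Shortest path: 1 -> 5 -> 7 -> 6
Total weight: 1 + 1 + 5 = 7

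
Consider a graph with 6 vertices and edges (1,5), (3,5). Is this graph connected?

Step 1: Build adjacency list from edges:
  1: 5
  2: (none)
  3: 5
  4: (none)
  5: 1, 3
  6: (none)

Step 2: Run BFS/DFS from vertex 1:
  Visited: {1, 5, 3}
  Reached 3 of 6 vertices

Step 3: Only 3 of 6 vertices reached. Graph is disconnected.
Connected components: {1, 3, 5}, {2}, {4}, {6}
Answer: No, the graph is not connected (4 components).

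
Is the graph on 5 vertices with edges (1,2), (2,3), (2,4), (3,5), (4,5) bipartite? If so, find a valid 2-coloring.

Step 1: Attempt 2-coloring using BFS:
  Start at vertex 1, assign color 0
  Color vertex 2 with color 1 (neighbor of 1)
  Color vertex 3 with color 0 (neighbor of 2)
  Color vertex 4 with color 0 (neighbor of 2)
  Color vertex 5 with color 1 (neighbor of 3)

Step 2: 2-coloring succeeded. No conflicts found.
  Set A (color 0): {1, 3, 4}
  Set B (color 1): {2, 5}

The graph is bipartite with partition {1, 3, 4}, {2, 5}.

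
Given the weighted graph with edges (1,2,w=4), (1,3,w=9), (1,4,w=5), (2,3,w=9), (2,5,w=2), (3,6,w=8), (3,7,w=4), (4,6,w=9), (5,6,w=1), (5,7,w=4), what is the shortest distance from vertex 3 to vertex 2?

Step 1: Build adjacency list with weights:
  1: 2(w=4), 3(w=9), 4(w=5)
  2: 1(w=4), 3(w=9), 5(w=2)
  3: 1(w=9), 2(w=9), 6(w=8), 7(w=4)
  4: 1(w=5), 6(w=9)
  5: 2(w=2), 6(w=1), 7(w=4)
  6: 3(w=8), 4(w=9), 5(w=1)
  7: 3(w=4), 5(w=4)

Step 2: Apply Dijkstra's algorithm from vertex 3:
  Visit vertex 3 (distance=0)
    Update dist[1] = 9
    Update dist[2] = 9
    Update dist[6] = 8
    Update dist[7] = 4
  Visit vertex 7 (distance=4)
    Update dist[5] = 8
  Visit vertex 5 (distance=8)
  Visit vertex 6 (distance=8)
    Update dist[4] = 17
  Visit vertex 1 (distance=9)
    Update dist[4] = 14
  Visit vertex 2 (distance=9)

Step 3: Shortest path: 3 -> 2
Total weight: 9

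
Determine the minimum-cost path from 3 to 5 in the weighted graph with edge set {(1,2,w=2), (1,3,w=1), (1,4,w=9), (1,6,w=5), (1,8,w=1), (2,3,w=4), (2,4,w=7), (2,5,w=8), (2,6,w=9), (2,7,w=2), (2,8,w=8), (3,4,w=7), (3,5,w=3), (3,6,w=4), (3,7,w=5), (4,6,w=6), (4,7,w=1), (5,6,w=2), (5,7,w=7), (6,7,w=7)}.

Step 1: Build adjacency list with weights:
  1: 2(w=2), 3(w=1), 4(w=9), 6(w=5), 8(w=1)
  2: 1(w=2), 3(w=4), 4(w=7), 5(w=8), 6(w=9), 7(w=2), 8(w=8)
  3: 1(w=1), 2(w=4), 4(w=7), 5(w=3), 6(w=4), 7(w=5)
  4: 1(w=9), 2(w=7), 3(w=7), 6(w=6), 7(w=1)
  5: 2(w=8), 3(w=3), 6(w=2), 7(w=7)
  6: 1(w=5), 2(w=9), 3(w=4), 4(w=6), 5(w=2), 7(w=7)
  7: 2(w=2), 3(w=5), 4(w=1), 5(w=7), 6(w=7)
  8: 1(w=1), 2(w=8)

Step 2: Apply Dijkstra's algorithm from vertex 3:
  Visit vertex 3 (distance=0)
    Update dist[1] = 1
    Update dist[2] = 4
    Update dist[4] = 7
    Update dist[5] = 3
    Update dist[6] = 4
    Update dist[7] = 5
  Visit vertex 1 (distance=1)
    Update dist[2] = 3
    Update dist[8] = 2
  Visit vertex 8 (distance=2)
  Visit vertex 2 (distance=3)
  Visit vertex 5 (distance=3)

Step 3: Shortest path: 3 -> 5
Total weight: 3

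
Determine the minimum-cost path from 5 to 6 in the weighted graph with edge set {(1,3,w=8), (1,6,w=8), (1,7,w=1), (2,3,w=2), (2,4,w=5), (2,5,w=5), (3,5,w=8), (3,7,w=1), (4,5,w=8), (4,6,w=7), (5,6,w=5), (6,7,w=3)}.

Step 1: Build adjacency list with weights:
  1: 3(w=8), 6(w=8), 7(w=1)
  2: 3(w=2), 4(w=5), 5(w=5)
  3: 1(w=8), 2(w=2), 5(w=8), 7(w=1)
  4: 2(w=5), 5(w=8), 6(w=7)
  5: 2(w=5), 3(w=8), 4(w=8), 6(w=5)
  6: 1(w=8), 4(w=7), 5(w=5), 7(w=3)
  7: 1(w=1), 3(w=1), 6(w=3)

Step 2: Apply Dijkstra's algorithm from vertex 5:
  Visit vertex 5 (distance=0)
    Update dist[2] = 5
    Update dist[3] = 8
    Update dist[4] = 8
    Update dist[6] = 5
  Visit vertex 2 (distance=5)
    Update dist[3] = 7
  Visit vertex 6 (distance=5)
    Update dist[1] = 13
    Update dist[7] = 8

Step 3: Shortest path: 5 -> 6
Total weight: 5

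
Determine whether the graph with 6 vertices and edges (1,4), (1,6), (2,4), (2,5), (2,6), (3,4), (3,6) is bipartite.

Step 1: Attempt 2-coloring using BFS:
  Start at vertex 1, assign color 0
  Color vertex 4 with color 1 (neighbor of 1)
  Color vertex 6 with color 1 (neighbor of 1)
  Color vertex 2 with color 0 (neighbor of 4)
  Color vertex 3 with color 0 (neighbor of 4)
  Color vertex 5 with color 1 (neighbor of 2)

Step 2: 2-coloring succeeded. No conflicts found.
  Set A (color 0): {1, 2, 3}
  Set B (color 1): {4, 5, 6}

The graph is bipartite with partition {1, 2, 3}, {4, 5, 6}.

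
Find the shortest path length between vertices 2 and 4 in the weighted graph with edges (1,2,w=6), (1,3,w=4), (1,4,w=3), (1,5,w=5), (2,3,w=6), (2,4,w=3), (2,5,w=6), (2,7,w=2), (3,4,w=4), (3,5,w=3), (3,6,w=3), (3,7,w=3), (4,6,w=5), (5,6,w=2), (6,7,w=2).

Step 1: Build adjacency list with weights:
  1: 2(w=6), 3(w=4), 4(w=3), 5(w=5)
  2: 1(w=6), 3(w=6), 4(w=3), 5(w=6), 7(w=2)
  3: 1(w=4), 2(w=6), 4(w=4), 5(w=3), 6(w=3), 7(w=3)
  4: 1(w=3), 2(w=3), 3(w=4), 6(w=5)
  5: 1(w=5), 2(w=6), 3(w=3), 6(w=2)
  6: 3(w=3), 4(w=5), 5(w=2), 7(w=2)
  7: 2(w=2), 3(w=3), 6(w=2)

Step 2: Apply Dijkstra's algorithm from vertex 2:
  Visit vertex 2 (distance=0)
    Update dist[1] = 6
    Update dist[3] = 6
    Update dist[4] = 3
    Update dist[5] = 6
    Update dist[7] = 2
  Visit vertex 7 (distance=2)
    Update dist[3] = 5
    Update dist[6] = 4
  Visit vertex 4 (distance=3)

Step 3: Shortest path: 2 -> 4
Total weight: 3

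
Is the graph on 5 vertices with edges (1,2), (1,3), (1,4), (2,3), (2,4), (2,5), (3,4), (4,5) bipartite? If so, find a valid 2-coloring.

Step 1: Attempt 2-coloring using BFS:
  Start at vertex 1, assign color 0
  Color vertex 2 with color 1 (neighbor of 1)
  Color vertex 3 with color 1 (neighbor of 1)
  Color vertex 4 with color 1 (neighbor of 1)

Step 2: Conflict found! Vertices 2 and 3 are adjacent but have the same color.
This means the graph contains an odd cycle.

The graph is NOT bipartite.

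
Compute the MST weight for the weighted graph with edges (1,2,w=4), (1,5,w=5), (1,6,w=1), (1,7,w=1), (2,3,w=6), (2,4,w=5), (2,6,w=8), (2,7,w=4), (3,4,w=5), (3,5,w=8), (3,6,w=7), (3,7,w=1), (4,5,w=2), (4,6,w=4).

Apply Kruskal's algorithm (sort edges by weight, add if no cycle):

Sorted edges by weight:
  (1,7) w=1
  (1,6) w=1
  (3,7) w=1
  (4,5) w=2
  (1,2) w=4
  (2,7) w=4
  (4,6) w=4
  (1,5) w=5
  (2,4) w=5
  (3,4) w=5
  (2,3) w=6
  (3,6) w=7
  (2,6) w=8
  (3,5) w=8

Add edge (1,7) w=1 -- no cycle. Running total: 1
Add edge (1,6) w=1 -- no cycle. Running total: 2
Add edge (3,7) w=1 -- no cycle. Running total: 3
Add edge (4,5) w=2 -- no cycle. Running total: 5
Add edge (1,2) w=4 -- no cycle. Running total: 9
Skip edge (2,7) w=4 -- would create cycle
Add edge (4,6) w=4 -- no cycle. Running total: 13

MST edges: (1,7,w=1), (1,6,w=1), (3,7,w=1), (4,5,w=2), (1,2,w=4), (4,6,w=4)
Total MST weight: 1 + 1 + 1 + 2 + 4 + 4 = 13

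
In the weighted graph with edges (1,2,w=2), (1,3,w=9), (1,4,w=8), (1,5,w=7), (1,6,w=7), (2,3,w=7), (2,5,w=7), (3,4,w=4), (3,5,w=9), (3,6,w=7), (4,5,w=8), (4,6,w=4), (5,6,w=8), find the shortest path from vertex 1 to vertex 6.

Step 1: Build adjacency list with weights:
  1: 2(w=2), 3(w=9), 4(w=8), 5(w=7), 6(w=7)
  2: 1(w=2), 3(w=7), 5(w=7)
  3: 1(w=9), 2(w=7), 4(w=4), 5(w=9), 6(w=7)
  4: 1(w=8), 3(w=4), 5(w=8), 6(w=4)
  5: 1(w=7), 2(w=7), 3(w=9), 4(w=8), 6(w=8)
  6: 1(w=7), 3(w=7), 4(w=4), 5(w=8)

Step 2: Apply Dijkstra's algorithm from vertex 1:
  Visit vertex 1 (distance=0)
    Update dist[2] = 2
    Update dist[3] = 9
    Update dist[4] = 8
    Update dist[5] = 7
    Update dist[6] = 7
  Visit vertex 2 (distance=2)
  Visit vertex 5 (distance=7)
  Visit vertex 6 (distance=7)

Step 3: Shortest path: 1 -> 6
Total weight: 7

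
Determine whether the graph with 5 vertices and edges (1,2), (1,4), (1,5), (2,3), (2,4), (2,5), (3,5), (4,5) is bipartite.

Step 1: Attempt 2-coloring using BFS:
  Start at vertex 1, assign color 0
  Color vertex 2 with color 1 (neighbor of 1)
  Color vertex 4 with color 1 (neighbor of 1)
  Color vertex 5 with color 1 (neighbor of 1)
  Color vertex 3 with color 0 (neighbor of 2)

Step 2: Conflict found! Vertices 2 and 4 are adjacent but have the same color.
This means the graph contains an odd cycle.

The graph is NOT bipartite.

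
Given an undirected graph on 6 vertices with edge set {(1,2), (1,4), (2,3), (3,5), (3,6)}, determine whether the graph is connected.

Step 1: Build adjacency list from edges:
  1: 2, 4
  2: 1, 3
  3: 2, 5, 6
  4: 1
  5: 3
  6: 3

Step 2: Run BFS/DFS from vertex 1:
  Visited: {1, 2, 4, 3, 5, 6}
  Reached 6 of 6 vertices

Step 3: All 6 vertices reached from vertex 1, so the graph is connected.
Answer: Yes, the graph is connected.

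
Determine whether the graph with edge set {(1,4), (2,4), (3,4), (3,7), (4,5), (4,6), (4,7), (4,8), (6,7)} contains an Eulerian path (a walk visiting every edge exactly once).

Step 1: Find the degree of each vertex:
  deg(1) = 1
  deg(2) = 1
  deg(3) = 2
  deg(4) = 7
  deg(5) = 1
  deg(6) = 2
  deg(7) = 3
  deg(8) = 1

Step 2: Count vertices with odd degree:
  Odd-degree vertices: 1, 2, 4, 5, 7, 8 (6 total)

Step 3: Apply Euler's theorem:
  - Eulerian circuit exists iff graph is connected and all vertices have even degree
  - Eulerian path exists iff graph is connected and has 0 or 2 odd-degree vertices

Graph has 6 odd-degree vertices (need 0 or 2).
Neither Eulerian path nor Eulerian circuit exists.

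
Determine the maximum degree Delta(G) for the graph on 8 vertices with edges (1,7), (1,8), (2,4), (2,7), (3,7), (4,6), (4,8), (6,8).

Step 1: Count edges incident to each vertex:
  deg(1) = 2 (neighbors: 7, 8)
  deg(2) = 2 (neighbors: 4, 7)
  deg(3) = 1 (neighbors: 7)
  deg(4) = 3 (neighbors: 2, 6, 8)
  deg(5) = 0 (neighbors: none)
  deg(6) = 2 (neighbors: 4, 8)
  deg(7) = 3 (neighbors: 1, 2, 3)
  deg(8) = 3 (neighbors: 1, 4, 6)

Step 2: Find maximum:
  max(2, 2, 1, 3, 0, 2, 3, 3) = 3 (vertex 4)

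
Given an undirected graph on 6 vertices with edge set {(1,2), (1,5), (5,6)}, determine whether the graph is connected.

Step 1: Build adjacency list from edges:
  1: 2, 5
  2: 1
  3: (none)
  4: (none)
  5: 1, 6
  6: 5

Step 2: Run BFS/DFS from vertex 1:
  Visited: {1, 2, 5, 6}
  Reached 4 of 6 vertices

Step 3: Only 4 of 6 vertices reached. Graph is disconnected.
Connected components: {1, 2, 5, 6}, {3}, {4}
Answer: No, the graph is not connected (3 components).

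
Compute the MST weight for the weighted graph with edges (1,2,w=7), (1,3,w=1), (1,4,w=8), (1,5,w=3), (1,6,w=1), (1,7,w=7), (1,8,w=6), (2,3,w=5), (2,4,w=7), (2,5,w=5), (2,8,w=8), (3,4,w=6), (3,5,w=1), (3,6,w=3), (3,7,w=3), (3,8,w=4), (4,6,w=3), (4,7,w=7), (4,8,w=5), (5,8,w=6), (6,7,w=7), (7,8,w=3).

Apply Kruskal's algorithm (sort edges by weight, add if no cycle):

Sorted edges by weight:
  (1,3) w=1
  (1,6) w=1
  (3,5) w=1
  (1,5) w=3
  (3,6) w=3
  (3,7) w=3
  (4,6) w=3
  (7,8) w=3
  (3,8) w=4
  (2,3) w=5
  (2,5) w=5
  (4,8) w=5
  (1,8) w=6
  (3,4) w=6
  (5,8) w=6
  (1,7) w=7
  (1,2) w=7
  (2,4) w=7
  (4,7) w=7
  (6,7) w=7
  (1,4) w=8
  (2,8) w=8

Add edge (1,3) w=1 -- no cycle. Running total: 1
Add edge (1,6) w=1 -- no cycle. Running total: 2
Add edge (3,5) w=1 -- no cycle. Running total: 3
Skip edge (1,5) w=3 -- would create cycle
Skip edge (3,6) w=3 -- would create cycle
Add edge (3,7) w=3 -- no cycle. Running total: 6
Add edge (4,6) w=3 -- no cycle. Running total: 9
Add edge (7,8) w=3 -- no cycle. Running total: 12
Skip edge (3,8) w=4 -- would create cycle
Add edge (2,3) w=5 -- no cycle. Running total: 17

MST edges: (1,3,w=1), (1,6,w=1), (3,5,w=1), (3,7,w=3), (4,6,w=3), (7,8,w=3), (2,3,w=5)
Total MST weight: 1 + 1 + 1 + 3 + 3 + 3 + 5 = 17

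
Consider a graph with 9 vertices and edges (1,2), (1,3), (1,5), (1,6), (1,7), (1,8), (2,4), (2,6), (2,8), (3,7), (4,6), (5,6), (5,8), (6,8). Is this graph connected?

Step 1: Build adjacency list from edges:
  1: 2, 3, 5, 6, 7, 8
  2: 1, 4, 6, 8
  3: 1, 7
  4: 2, 6
  5: 1, 6, 8
  6: 1, 2, 4, 5, 8
  7: 1, 3
  8: 1, 2, 5, 6
  9: (none)

Step 2: Run BFS/DFS from vertex 1:
  Visited: {1, 2, 3, 5, 6, 7, 8, 4}
  Reached 8 of 9 vertices

Step 3: Only 8 of 9 vertices reached. Graph is disconnected.
Connected components: {1, 2, 3, 4, 5, 6, 7, 8}, {9}
Answer: No, the graph is not connected (2 components).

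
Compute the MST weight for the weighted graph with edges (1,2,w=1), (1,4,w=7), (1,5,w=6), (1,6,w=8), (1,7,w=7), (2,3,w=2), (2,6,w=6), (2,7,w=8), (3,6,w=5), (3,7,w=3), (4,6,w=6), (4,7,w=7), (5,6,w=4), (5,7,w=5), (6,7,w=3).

Apply Kruskal's algorithm (sort edges by weight, add if no cycle):

Sorted edges by weight:
  (1,2) w=1
  (2,3) w=2
  (3,7) w=3
  (6,7) w=3
  (5,6) w=4
  (3,6) w=5
  (5,7) w=5
  (1,5) w=6
  (2,6) w=6
  (4,6) w=6
  (1,7) w=7
  (1,4) w=7
  (4,7) w=7
  (1,6) w=8
  (2,7) w=8

Add edge (1,2) w=1 -- no cycle. Running total: 1
Add edge (2,3) w=2 -- no cycle. Running total: 3
Add edge (3,7) w=3 -- no cycle. Running total: 6
Add edge (6,7) w=3 -- no cycle. Running total: 9
Add edge (5,6) w=4 -- no cycle. Running total: 13
Skip edge (3,6) w=5 -- would create cycle
Skip edge (5,7) w=5 -- would create cycle
Skip edge (1,5) w=6 -- would create cycle
Skip edge (2,6) w=6 -- would create cycle
Add edge (4,6) w=6 -- no cycle. Running total: 19

MST edges: (1,2,w=1), (2,3,w=2), (3,7,w=3), (6,7,w=3), (5,6,w=4), (4,6,w=6)
Total MST weight: 1 + 2 + 3 + 3 + 4 + 6 = 19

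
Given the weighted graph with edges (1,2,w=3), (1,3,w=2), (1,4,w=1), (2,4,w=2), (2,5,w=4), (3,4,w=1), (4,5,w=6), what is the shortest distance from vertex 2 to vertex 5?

Step 1: Build adjacency list with weights:
  1: 2(w=3), 3(w=2), 4(w=1)
  2: 1(w=3), 4(w=2), 5(w=4)
  3: 1(w=2), 4(w=1)
  4: 1(w=1), 2(w=2), 3(w=1), 5(w=6)
  5: 2(w=4), 4(w=6)

Step 2: Apply Dijkstra's algorithm from vertex 2:
  Visit vertex 2 (distance=0)
    Update dist[1] = 3
    Update dist[4] = 2
    Update dist[5] = 4
  Visit vertex 4 (distance=2)
    Update dist[3] = 3
  Visit vertex 1 (distance=3)
  Visit vertex 3 (distance=3)
  Visit vertex 5 (distance=4)

Step 3: Shortest path: 2 -> 5
Total weight: 4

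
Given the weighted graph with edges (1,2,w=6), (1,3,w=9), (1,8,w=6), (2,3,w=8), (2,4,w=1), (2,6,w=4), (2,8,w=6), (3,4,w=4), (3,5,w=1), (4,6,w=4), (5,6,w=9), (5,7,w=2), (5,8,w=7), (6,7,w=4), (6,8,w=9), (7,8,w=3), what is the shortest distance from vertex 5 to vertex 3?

Step 1: Build adjacency list with weights:
  1: 2(w=6), 3(w=9), 8(w=6)
  2: 1(w=6), 3(w=8), 4(w=1), 6(w=4), 8(w=6)
  3: 1(w=9), 2(w=8), 4(w=4), 5(w=1)
  4: 2(w=1), 3(w=4), 6(w=4)
  5: 3(w=1), 6(w=9), 7(w=2), 8(w=7)
  6: 2(w=4), 4(w=4), 5(w=9), 7(w=4), 8(w=9)
  7: 5(w=2), 6(w=4), 8(w=3)
  8: 1(w=6), 2(w=6), 5(w=7), 6(w=9), 7(w=3)

Step 2: Apply Dijkstra's algorithm from vertex 5:
  Visit vertex 5 (distance=0)
    Update dist[3] = 1
    Update dist[6] = 9
    Update dist[7] = 2
    Update dist[8] = 7
  Visit vertex 3 (distance=1)
    Update dist[1] = 10
    Update dist[2] = 9
    Update dist[4] = 5

Step 3: Shortest path: 5 -> 3
Total weight: 1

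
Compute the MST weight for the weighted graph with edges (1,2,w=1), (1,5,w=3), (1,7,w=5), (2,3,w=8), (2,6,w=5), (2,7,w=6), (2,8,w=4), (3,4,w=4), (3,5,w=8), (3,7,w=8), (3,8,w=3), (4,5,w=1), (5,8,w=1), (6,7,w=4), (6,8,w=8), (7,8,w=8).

Apply Kruskal's algorithm (sort edges by weight, add if no cycle):

Sorted edges by weight:
  (1,2) w=1
  (4,5) w=1
  (5,8) w=1
  (1,5) w=3
  (3,8) w=3
  (2,8) w=4
  (3,4) w=4
  (6,7) w=4
  (1,7) w=5
  (2,6) w=5
  (2,7) w=6
  (2,3) w=8
  (3,5) w=8
  (3,7) w=8
  (6,8) w=8
  (7,8) w=8

Add edge (1,2) w=1 -- no cycle. Running total: 1
Add edge (4,5) w=1 -- no cycle. Running total: 2
Add edge (5,8) w=1 -- no cycle. Running total: 3
Add edge (1,5) w=3 -- no cycle. Running total: 6
Add edge (3,8) w=3 -- no cycle. Running total: 9
Skip edge (2,8) w=4 -- would create cycle
Skip edge (3,4) w=4 -- would create cycle
Add edge (6,7) w=4 -- no cycle. Running total: 13
Add edge (1,7) w=5 -- no cycle. Running total: 18

MST edges: (1,2,w=1), (4,5,w=1), (5,8,w=1), (1,5,w=3), (3,8,w=3), (6,7,w=4), (1,7,w=5)
Total MST weight: 1 + 1 + 1 + 3 + 3 + 4 + 5 = 18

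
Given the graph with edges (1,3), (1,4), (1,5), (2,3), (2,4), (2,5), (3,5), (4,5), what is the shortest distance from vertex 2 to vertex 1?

Step 1: Build adjacency list:
  1: 3, 4, 5
  2: 3, 4, 5
  3: 1, 2, 5
  4: 1, 2, 5
  5: 1, 2, 3, 4

Step 2: BFS from vertex 2 to find shortest path to 1:
  vertex 3 reached at distance 1
  vertex 4 reached at distance 1
  vertex 5 reached at distance 1
  vertex 1 reached at distance 2

Step 3: Shortest path: 2 -> 5 -> 1
Path length: 2 edges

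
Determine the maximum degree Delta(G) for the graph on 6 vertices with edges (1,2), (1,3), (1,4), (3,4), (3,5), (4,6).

Step 1: Count edges incident to each vertex:
  deg(1) = 3 (neighbors: 2, 3, 4)
  deg(2) = 1 (neighbors: 1)
  deg(3) = 3 (neighbors: 1, 4, 5)
  deg(4) = 3 (neighbors: 1, 3, 6)
  deg(5) = 1 (neighbors: 3)
  deg(6) = 1 (neighbors: 4)

Step 2: Find maximum:
  max(3, 1, 3, 3, 1, 1) = 3 (vertex 1)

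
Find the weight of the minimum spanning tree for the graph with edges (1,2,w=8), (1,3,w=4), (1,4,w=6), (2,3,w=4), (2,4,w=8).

Apply Kruskal's algorithm (sort edges by weight, add if no cycle):

Sorted edges by weight:
  (1,3) w=4
  (2,3) w=4
  (1,4) w=6
  (1,2) w=8
  (2,4) w=8

Add edge (1,3) w=4 -- no cycle. Running total: 4
Add edge (2,3) w=4 -- no cycle. Running total: 8
Add edge (1,4) w=6 -- no cycle. Running total: 14

MST edges: (1,3,w=4), (2,3,w=4), (1,4,w=6)
Total MST weight: 4 + 4 + 6 = 14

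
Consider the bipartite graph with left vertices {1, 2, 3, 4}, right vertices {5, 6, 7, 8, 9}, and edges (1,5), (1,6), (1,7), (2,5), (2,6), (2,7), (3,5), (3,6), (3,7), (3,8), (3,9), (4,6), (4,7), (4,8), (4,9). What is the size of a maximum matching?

Step 1: List the neighbors of each left vertex:
  1: 5, 6, 7
  2: 5, 6, 7
  3: 5, 6, 7, 8, 9
  4: 6, 7, 8, 9

Step 2: Greedily match left vertices, then look for augmenting paths:
  Match 1 -- 5
  Match 2 -- 6
  Match 3 -- 7
  Match 4 -- 8
  No augmenting path remains.

Step 3: Verify this is maximum:
  Matching size 4 = min(|L|, |R|) = min(4, 5), which is an upper bound, so this matching is maximum.

Maximum matching: {(1,5), (2,6), (3,7), (4,8)}
Size: 4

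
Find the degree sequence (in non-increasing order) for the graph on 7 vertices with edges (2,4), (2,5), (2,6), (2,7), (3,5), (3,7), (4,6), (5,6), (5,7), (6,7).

Step 1: Count edges incident to each vertex:
  deg(1) = 0 (neighbors: none)
  deg(2) = 4 (neighbors: 4, 5, 6, 7)
  deg(3) = 2 (neighbors: 5, 7)
  deg(4) = 2 (neighbors: 2, 6)
  deg(5) = 4 (neighbors: 2, 3, 6, 7)
  deg(6) = 4 (neighbors: 2, 4, 5, 7)
  deg(7) = 4 (neighbors: 2, 3, 5, 6)

Step 2: Sort degrees in non-increasing order:
  Degrees: [0, 4, 2, 2, 4, 4, 4] -> sorted: [4, 4, 4, 4, 2, 2, 0]

Degree sequence: [4, 4, 4, 4, 2, 2, 0]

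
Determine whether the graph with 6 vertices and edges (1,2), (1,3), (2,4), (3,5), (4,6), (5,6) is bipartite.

Step 1: Attempt 2-coloring using BFS:
  Start at vertex 1, assign color 0
  Color vertex 2 with color 1 (neighbor of 1)
  Color vertex 3 with color 1 (neighbor of 1)
  Color vertex 4 with color 0 (neighbor of 2)
  Color vertex 5 with color 0 (neighbor of 3)
  Color vertex 6 with color 1 (neighbor of 4)

Step 2: 2-coloring succeeded. No conflicts found.
  Set A (color 0): {1, 4, 5}
  Set B (color 1): {2, 3, 6}

The graph is bipartite with partition {1, 4, 5}, {2, 3, 6}.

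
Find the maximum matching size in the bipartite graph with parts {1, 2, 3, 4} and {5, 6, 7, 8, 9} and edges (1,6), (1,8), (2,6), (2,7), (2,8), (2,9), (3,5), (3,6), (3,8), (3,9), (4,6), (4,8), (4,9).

Step 1: List the neighbors of each left vertex:
  1: 6, 8
  2: 6, 7, 8, 9
  3: 5, 6, 8, 9
  4: 6, 8, 9

Step 2: Greedily match left vertices, then look for augmenting paths:
  Match 1 -- 6
  Match 2 -- 7
  Match 3 -- 5
  Match 4 -- 8
  No augmenting path remains.

Step 3: Verify this is maximum:
  Matching size 4 = min(|L|, |R|) = min(4, 5), which is an upper bound, so this matching is maximum.

Maximum matching: {(1,6), (2,7), (3,5), (4,8)}
Size: 4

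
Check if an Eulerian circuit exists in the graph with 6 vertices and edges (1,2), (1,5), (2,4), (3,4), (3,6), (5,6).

Step 1: Find the degree of each vertex:
  deg(1) = 2
  deg(2) = 2
  deg(3) = 2
  deg(4) = 2
  deg(5) = 2
  deg(6) = 2

Step 2: Count vertices with odd degree:
  All vertices have even degree (0 odd-degree vertices)

Step 3: Apply Euler's theorem:
  - Eulerian circuit exists iff graph is connected and all vertices have even degree
  - Eulerian path exists iff graph is connected and has 0 or 2 odd-degree vertices

Graph is connected with 0 odd-degree vertices.
Both Eulerian circuit and Eulerian path exist.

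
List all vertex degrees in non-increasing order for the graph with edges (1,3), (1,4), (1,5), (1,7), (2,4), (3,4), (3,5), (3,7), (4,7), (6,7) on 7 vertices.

Step 1: Count edges incident to each vertex:
  deg(1) = 4 (neighbors: 3, 4, 5, 7)
  deg(2) = 1 (neighbors: 4)
  deg(3) = 4 (neighbors: 1, 4, 5, 7)
  deg(4) = 4 (neighbors: 1, 2, 3, 7)
  deg(5) = 2 (neighbors: 1, 3)
  deg(6) = 1 (neighbors: 7)
  deg(7) = 4 (neighbors: 1, 3, 4, 6)

Step 2: Sort degrees in non-increasing order:
  Degrees: [4, 1, 4, 4, 2, 1, 4] -> sorted: [4, 4, 4, 4, 2, 1, 1]

Degree sequence: [4, 4, 4, 4, 2, 1, 1]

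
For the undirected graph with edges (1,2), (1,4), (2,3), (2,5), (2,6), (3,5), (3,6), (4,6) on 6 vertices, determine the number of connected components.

Step 1: Build adjacency list from edges:
  1: 2, 4
  2: 1, 3, 5, 6
  3: 2, 5, 6
  4: 1, 6
  5: 2, 3
  6: 2, 3, 4

Step 2: Run BFS/DFS from vertex 1:
  Visited: {1, 2, 4, 3, 5, 6}
  Reached 6 of 6 vertices

Step 3: All 6 vertices reached from vertex 1, so the graph is connected.
Number of connected components: 1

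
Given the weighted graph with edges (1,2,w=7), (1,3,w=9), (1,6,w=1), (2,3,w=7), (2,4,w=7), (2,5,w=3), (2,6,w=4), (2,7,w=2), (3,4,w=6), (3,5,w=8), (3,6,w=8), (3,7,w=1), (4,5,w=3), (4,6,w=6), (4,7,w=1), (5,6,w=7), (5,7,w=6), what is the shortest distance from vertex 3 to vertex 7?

Step 1: Build adjacency list with weights:
  1: 2(w=7), 3(w=9), 6(w=1)
  2: 1(w=7), 3(w=7), 4(w=7), 5(w=3), 6(w=4), 7(w=2)
  3: 1(w=9), 2(w=7), 4(w=6), 5(w=8), 6(w=8), 7(w=1)
  4: 2(w=7), 3(w=6), 5(w=3), 6(w=6), 7(w=1)
  5: 2(w=3), 3(w=8), 4(w=3), 6(w=7), 7(w=6)
  6: 1(w=1), 2(w=4), 3(w=8), 4(w=6), 5(w=7)
  7: 2(w=2), 3(w=1), 4(w=1), 5(w=6)

Step 2: Apply Dijkstra's algorithm from vertex 3:
  Visit vertex 3 (distance=0)
    Update dist[1] = 9
    Update dist[2] = 7
    Update dist[4] = 6
    Update dist[5] = 8
    Update dist[6] = 8
    Update dist[7] = 1
  Visit vertex 7 (distance=1)
    Update dist[2] = 3
    Update dist[4] = 2
    Update dist[5] = 7

Step 3: Shortest path: 3 -> 7
Total weight: 1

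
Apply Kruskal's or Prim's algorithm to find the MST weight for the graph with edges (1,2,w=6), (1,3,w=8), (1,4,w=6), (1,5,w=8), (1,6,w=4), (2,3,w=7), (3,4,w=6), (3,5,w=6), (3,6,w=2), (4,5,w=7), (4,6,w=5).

Apply Kruskal's algorithm (sort edges by weight, add if no cycle):

Sorted edges by weight:
  (3,6) w=2
  (1,6) w=4
  (4,6) w=5
  (1,2) w=6
  (1,4) w=6
  (3,4) w=6
  (3,5) w=6
  (2,3) w=7
  (4,5) w=7
  (1,5) w=8
  (1,3) w=8

Add edge (3,6) w=2 -- no cycle. Running total: 2
Add edge (1,6) w=4 -- no cycle. Running total: 6
Add edge (4,6) w=5 -- no cycle. Running total: 11
Add edge (1,2) w=6 -- no cycle. Running total: 17
Skip edge (1,4) w=6 -- would create cycle
Skip edge (3,4) w=6 -- would create cycle
Add edge (3,5) w=6 -- no cycle. Running total: 23

MST edges: (3,6,w=2), (1,6,w=4), (4,6,w=5), (1,2,w=6), (3,5,w=6)
Total MST weight: 2 + 4 + 5 + 6 + 6 = 23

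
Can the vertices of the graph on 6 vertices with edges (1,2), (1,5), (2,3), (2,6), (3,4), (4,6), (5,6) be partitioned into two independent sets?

Step 1: Attempt 2-coloring using BFS:
  Start at vertex 1, assign color 0
  Color vertex 2 with color 1 (neighbor of 1)
  Color vertex 5 with color 1 (neighbor of 1)
  Color vertex 3 with color 0 (neighbor of 2)
  Color vertex 6 with color 0 (neighbor of 2)
  Color vertex 4 with color 1 (neighbor of 3)

Step 2: 2-coloring succeeded. No conflicts found.
  Set A (color 0): {1, 3, 6}
  Set B (color 1): {2, 4, 5}

The graph is bipartite with partition {1, 3, 6}, {2, 4, 5}.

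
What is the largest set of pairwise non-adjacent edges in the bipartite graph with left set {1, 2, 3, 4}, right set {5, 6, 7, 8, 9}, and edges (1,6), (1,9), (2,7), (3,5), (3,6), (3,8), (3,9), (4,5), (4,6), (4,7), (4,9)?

Step 1: List the neighbors of each left vertex:
  1: 6, 9
  2: 7
  3: 5, 6, 8, 9
  4: 5, 6, 7, 9

Step 2: Greedily match left vertices, then look for augmenting paths:
  Match 1 -- 6
  Match 2 -- 7
  Match 3 -- 5
  Match 4 -- 9
  No augmenting path remains.

Step 3: Verify this is maximum:
  Matching size 4 = min(|L|, |R|) = min(4, 5), which is an upper bound, so this matching is maximum.

Maximum matching: {(1,6), (2,7), (3,5), (4,9)}
Size: 4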